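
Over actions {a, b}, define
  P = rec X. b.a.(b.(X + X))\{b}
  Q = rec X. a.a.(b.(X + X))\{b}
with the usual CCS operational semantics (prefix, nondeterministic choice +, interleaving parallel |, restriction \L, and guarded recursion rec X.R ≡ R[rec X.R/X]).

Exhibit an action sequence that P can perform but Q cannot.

Reachable graph of P (3 states):
  u0 = rec X. b.a.(b.(X + X))\{b} | -b-> u1
  u1 = a.(b.((rec X. b.a.(b.(X + X))\{b}) + (rec X. b.a.(b.(X + X))\{b})))\{b} | -a-> u2
  u2 = (b.((rec X. b.a.(b.(X + X))\{b}) + (rec X. b.a.(b.(X + X))\{b})))\{b} | (no moves)
Reachable graph of Q (3 states):
  v0 = rec X. a.a.(b.(X + X))\{b} | -a-> v1
  v1 = a.(b.((rec X. a.a.(b.(X + X))\{b}) + (rec X. a.a.(b.(X + X))\{b})))\{b} | -a-> v2
  v2 = (b.((rec X. a.a.(b.(X + X))\{b}) + (rec X. a.a.(b.(X + X))\{b})))\{b} | (no moves)
Run σ = ⟨b⟩ on P: start {u0}
  [1] b ⇒ {u1}
  — P admits the full trace.
Run σ = ⟨b⟩ on Q: start {v0}
  [1] b ⇒ ∅ (Q stuck)

b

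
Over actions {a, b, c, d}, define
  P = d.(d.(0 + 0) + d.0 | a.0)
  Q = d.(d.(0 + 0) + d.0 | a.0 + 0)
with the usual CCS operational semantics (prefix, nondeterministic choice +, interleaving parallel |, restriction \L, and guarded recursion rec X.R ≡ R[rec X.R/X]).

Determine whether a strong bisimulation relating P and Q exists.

P's transition system — 6 states:
  u0 = d.(d.(0 + 0) + d.0 | a.0) → =d=> u1
  u1 = d.(0 + 0) + d.0 | a.0 → =a=> u2, =d=> u3, =d=> u4
  u2 = d.0 | 0 → =d=> u5
  u3 = 0 + 0 → ·
  u4 = 0 | a.0 → =a=> u5
  u5 = 0 | 0 → ·
Q's transition system — 6 states:
  v0 = d.(d.(0 + 0) + d.0 | a.0 + 0) → =d=> v1
  v1 = d.(0 + 0) + d.0 | a.0 + 0 → =a=> v2, =d=> v3, =d=> v4
  v2 = d.0 | 0 → =d=> v5
  v3 = 0 + 0 → ·
  v4 = 0 | a.0 → =a=> v5
  v5 = 0 | 0 → ·
Partition-refinement fixed point:
  B0 = {u0, v0}
  B1 = {u1, v1}
  B2 = {u4, v4}
  B3 = {u3, u5, v3, v5}
  B4 = {u2, v2}
u0 ∈ B0, v0 ∈ B0 → same block

YES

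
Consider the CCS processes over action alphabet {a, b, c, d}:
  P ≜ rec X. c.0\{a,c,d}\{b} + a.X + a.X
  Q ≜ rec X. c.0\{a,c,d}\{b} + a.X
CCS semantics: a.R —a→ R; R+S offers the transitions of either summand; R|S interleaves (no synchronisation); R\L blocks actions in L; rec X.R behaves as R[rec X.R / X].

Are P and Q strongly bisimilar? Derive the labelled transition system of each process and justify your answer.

LTS(P): 2 reachable states
  u0 = rec X. c.0\{a,c,d}\{b} + a.X + a.X → =a=> u0, =c=> u1
  u1 = 0\{a,c,d}\{b} → ·
LTS(Q): 2 reachable states
  v0 = rec X. c.0\{a,c,d}\{b} + a.X → =a=> v0, =c=> v1
  v1 = 0\{a,c,d}\{b} → ·
Partition-refinement fixed point:
  B0 = {u0, v0}
  B1 = {u1, v1}
u0 ∈ B0, v0 ∈ B0 → same block

P ~ Q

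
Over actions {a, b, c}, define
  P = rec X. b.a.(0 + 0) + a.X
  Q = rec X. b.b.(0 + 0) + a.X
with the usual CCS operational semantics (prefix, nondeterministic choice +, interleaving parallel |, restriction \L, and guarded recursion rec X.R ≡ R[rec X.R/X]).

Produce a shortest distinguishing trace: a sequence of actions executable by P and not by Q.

LTS(P): 3 reachable states
  p0 = rec X. b.a.(0 + 0) + a.X :: -a-> p0, -b-> p1
  p1 = a.(0 + 0) :: -a-> p2
  p2 = 0 + 0 :: ∅
LTS(Q): 3 reachable states
  q0 = rec X. b.b.(0 + 0) + a.X :: -a-> q0, -b-> q1
  q1 = b.(0 + 0) :: -b-> q2
  q2 = 0 + 0 :: ∅
Trace ⟨ba⟩ through P, begin at {p0}:
  [1] b ⇒ {p1}
  [2] a ⇒ {p2}
  P completes σ.
Trace ⟨ba⟩ through Q, begin at {q0}:
  [1] b ⇒ {q1}
  [2] a ⇒ no successor for Q

ba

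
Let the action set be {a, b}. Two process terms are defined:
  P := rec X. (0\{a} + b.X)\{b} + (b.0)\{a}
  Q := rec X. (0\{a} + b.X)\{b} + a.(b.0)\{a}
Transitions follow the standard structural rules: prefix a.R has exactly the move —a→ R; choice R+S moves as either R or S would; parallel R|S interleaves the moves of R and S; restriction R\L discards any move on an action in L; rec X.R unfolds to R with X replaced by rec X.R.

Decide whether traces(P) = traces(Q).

NO — witness ⟨b⟩

Reachable graph of P (2 states):
  s0 = rec X. (0\{a} + b.X)\{b} + (b.0)\{a} :: =b=> s1
  s1 = 0\{a} :: ·
Reachable graph of Q (3 states):
  t0 = rec X. (0\{a} + b.X)\{b} + a.(b.0)\{a} :: =a=> t1
  t1 = (b.0)\{a} :: =b=> t2
  t2 = 0\{a} :: ·
Run σ = ⟨b⟩ on P: start {s0}
  after b @ step 1: {s1}
  — P admits the full trace.
Run σ = ⟨b⟩ on Q: start {t0}
  after b @ step 1: no successor for Q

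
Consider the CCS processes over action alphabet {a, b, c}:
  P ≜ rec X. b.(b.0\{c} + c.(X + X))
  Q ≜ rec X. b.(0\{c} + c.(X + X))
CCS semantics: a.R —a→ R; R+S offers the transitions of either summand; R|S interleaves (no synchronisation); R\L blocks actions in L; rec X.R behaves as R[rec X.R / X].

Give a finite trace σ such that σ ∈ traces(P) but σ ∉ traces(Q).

bb

LTS(P): 4 reachable states
  u0 = rec X. b.(b.0\{c} + c.(X + X)) :: =b=> u1
  u1 = b.0\{c} + c.((rec X. b.(b.0\{c} + c.(X + X))) + (rec X. b.(b.0\{c} + c.(X + X)))) :: =b=> u2, =c=> u3
  u2 = 0\{c} :: ∅
  u3 = (rec X. b.(b.0\{c} + c.(X + X))) + (rec X. b.(b.0\{c} + c.(X + X))) :: =b=> u1
LTS(Q): 3 reachable states
  v0 = rec X. b.(0\{c} + c.(X + X)) :: =b=> v1
  v1 = 0\{c} + c.((rec X. b.(0\{c} + c.(X + X))) + (rec X. b.(0\{c} + c.(X + X)))) :: =c=> v2
  v2 = (rec X. b.(0\{c} + c.(X + X))) + (rec X. b.(0\{c} + c.(X + X))) :: =b=> v1
Executing bb from P (initial set {u0}):
  step 1 (b): {u1}
  step 2 (b): {u2}
  P completes σ.
Executing bb from Q (initial set {v0}):
  step 1 (b): {v1}
  step 2 (b): ∅ (Q stuck)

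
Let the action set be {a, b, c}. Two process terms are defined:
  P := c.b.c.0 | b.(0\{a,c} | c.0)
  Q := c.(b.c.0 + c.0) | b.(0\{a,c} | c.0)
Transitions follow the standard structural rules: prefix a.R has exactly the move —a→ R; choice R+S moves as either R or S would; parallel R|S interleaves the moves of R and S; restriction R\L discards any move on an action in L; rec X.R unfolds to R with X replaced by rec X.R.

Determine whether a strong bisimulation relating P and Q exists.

Reachable graph of P (12 states):
  m0 = c.b.c.0 | b.(0\{a,c} | c.0) ⊢ --b--▸ m1, --c--▸ m2
  m1 = c.b.c.0 | (0\{a,c} | c.0) ⊢ --c--▸ m3, --c--▸ m4
  m2 = b.c.0 | b.(0\{a,c} | c.0) ⊢ --b--▸ m3, --b--▸ m5
  m3 = b.c.0 | (0\{a,c} | c.0) ⊢ --b--▸ m6, --c--▸ m7
  m4 = c.b.c.0 | (0\{a,c} | 0) ⊢ --c--▸ m7
  m5 = c.0 | b.(0\{a,c} | c.0) ⊢ --b--▸ m6, --c--▸ m8
  m6 = c.0 | (0\{a,c} | c.0) ⊢ --c--▸ m10, --c--▸ m9
  m7 = b.c.0 | (0\{a,c} | 0) ⊢ --b--▸ m10
  m8 = 0 | b.(0\{a,c} | c.0) ⊢ --b--▸ m9
  m9 = 0 | (0\{a,c} | c.0) ⊢ --c--▸ m11
  m10 = c.0 | (0\{a,c} | 0) ⊢ --c--▸ m11
  m11 = 0 | (0\{a,c} | 0) ⊢ ·
Reachable graph of Q (12 states):
  n0 = c.(b.c.0 + c.0) | b.(0\{a,c} | c.0) ⊢ --b--▸ n1, --c--▸ n2
  n1 = c.(b.c.0 + c.0) | (0\{a,c} | c.0) ⊢ --c--▸ n3, --c--▸ n4
  n2 = (b.c.0 + c.0) | b.(0\{a,c} | c.0) ⊢ --b--▸ n3, --b--▸ n5, --c--▸ n6
  n3 = (b.c.0 + c.0) | (0\{a,c} | c.0) ⊢ --b--▸ n7, --c--▸ n8, --c--▸ n9
  n4 = c.(b.c.0 + c.0) | (0\{a,c} | 0) ⊢ --c--▸ n8
  n5 = c.0 | b.(0\{a,c} | c.0) ⊢ --b--▸ n7, --c--▸ n6
  n6 = 0 | b.(0\{a,c} | c.0) ⊢ --b--▸ n9
  n7 = c.0 | (0\{a,c} | c.0) ⊢ --c--▸ n10, --c--▸ n9
  n8 = (b.c.0 + c.0) | (0\{a,c} | 0) ⊢ --b--▸ n10, --c--▸ n11
  n9 = 0 | (0\{a,c} | c.0) ⊢ --c--▸ n11
  n10 = c.0 | (0\{a,c} | 0) ⊢ --c--▸ n11
  n11 = 0 | (0\{a,c} | 0) ⊢ ·
Bisimilarity quotient blocks:
  B0 = {m0}
  B1 = {m2}
  B2 = {m3, m5, n5}
  B3 = {m7, m8, n6}
  B4 = {m10, m9, n10, n9}
  B5 = {m11, n11}
  B6 = {m6, n7}
  B7 = {m1}
  B8 = {m4}
  B9 = {n0}
  B10 = {n1}
  B11 = {n3}
  B12 = {n8}
  B13 = {n4}
  B14 = {n2}
m0 ∈ B0, n0 ∈ B9 → different blocks

NO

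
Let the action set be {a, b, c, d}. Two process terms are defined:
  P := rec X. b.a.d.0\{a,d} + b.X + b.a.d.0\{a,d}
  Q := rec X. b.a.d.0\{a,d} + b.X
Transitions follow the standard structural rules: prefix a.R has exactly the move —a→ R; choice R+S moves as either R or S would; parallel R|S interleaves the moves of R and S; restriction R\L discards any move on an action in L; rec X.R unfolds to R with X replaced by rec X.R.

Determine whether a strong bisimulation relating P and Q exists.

LTS(P): 4 reachable states
  p0 = rec X. b.a.d.0\{a,d} + b.X + b.a.d.0\{a,d} → —b→ p0, —b→ p1
  p1 = a.d.0\{a,d} → —a→ p2
  p2 = d.0\{a,d} → —d→ p3
  p3 = 0\{a,d} → ∅
LTS(Q): 4 reachable states
  q0 = rec X. b.a.d.0\{a,d} + b.X → —b→ q0, —b→ q1
  q1 = a.d.0\{a,d} → —a→ q2
  q2 = d.0\{a,d} → —d→ q3
  q3 = 0\{a,d} → ∅
Coarsest stable partition (strong bisimilarity classes):
  B0 = {p0, q0}
  B1 = {p1, q1}
  B2 = {p2, q2}
  B3 = {p3, q3}
p0 ∈ B0, q0 ∈ B0 → same block

YES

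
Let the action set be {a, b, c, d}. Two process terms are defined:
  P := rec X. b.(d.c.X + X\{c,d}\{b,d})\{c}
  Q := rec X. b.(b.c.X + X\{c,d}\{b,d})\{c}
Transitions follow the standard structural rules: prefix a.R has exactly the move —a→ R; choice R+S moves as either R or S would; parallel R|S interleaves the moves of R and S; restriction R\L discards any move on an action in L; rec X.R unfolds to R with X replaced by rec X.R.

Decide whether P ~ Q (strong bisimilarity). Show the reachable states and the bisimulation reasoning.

P ≁ Q

P's transition system — 3 states:
  u0 = rec X. b.(d.c.X + X\{c,d}\{b,d})\{c} has moves ··b··> u1
  u1 = (d.c.(rec X. b.(d.c.X + X\{c,d}\{b,d})\{c}) + (rec X. b.(d.c.X + X\{c,d}\{b,d})\{c})\{c,d}\{b,d})\{c} has moves ··d··> u2
  u2 = (c.(rec X. b.(d.c.X + X\{c,d}\{b,d})\{c}))\{c} has moves ·
Q's transition system — 3 states:
  v0 = rec X. b.(b.c.X + X\{c,d}\{b,d})\{c} has moves ··b··> v1
  v1 = (b.c.(rec X. b.(b.c.X + X\{c,d}\{b,d})\{c}) + (rec X. b.(b.c.X + X\{c,d}\{b,d})\{c})\{c,d}\{b,d})\{c} has moves ··b··> v2
  v2 = (c.(rec X. b.(b.c.X + X\{c,d}\{b,d})\{c}))\{c} has moves ·
Bisimilarity quotient blocks:
  B0 = {u0}
  B1 = {u1}
  B2 = {u2, v2}
  B3 = {v0}
  B4 = {v1}
u0 ∈ B0, v0 ∈ B3 → different blocks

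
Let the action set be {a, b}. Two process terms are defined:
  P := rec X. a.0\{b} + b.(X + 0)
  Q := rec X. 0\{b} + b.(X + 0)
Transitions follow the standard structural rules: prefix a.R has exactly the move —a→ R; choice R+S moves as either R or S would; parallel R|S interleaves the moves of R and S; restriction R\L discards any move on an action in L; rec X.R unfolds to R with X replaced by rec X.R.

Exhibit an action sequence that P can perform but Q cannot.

a

LTS(P): 3 reachable states
  s0 = rec X. a.0\{b} + b.(X + 0) has moves -a-> s1, -b-> s2
  s1 = 0\{b} has moves ∅
  s2 = (rec X. a.0\{b} + b.(X + 0)) + 0 has moves -a-> s1, -b-> s2
LTS(Q): 2 reachable states
  t0 = rec X. 0\{b} + b.(X + 0) has moves -b-> t1
  t1 = (rec X. 0\{b} + b.(X + 0)) + 0 has moves -b-> t1
Executing a from P (initial set {s0}):
  [1] a ⇒ {s1}
  P completes σ.
Executing a from Q (initial set {t0}):
  [1] a ⇒ no successor for Q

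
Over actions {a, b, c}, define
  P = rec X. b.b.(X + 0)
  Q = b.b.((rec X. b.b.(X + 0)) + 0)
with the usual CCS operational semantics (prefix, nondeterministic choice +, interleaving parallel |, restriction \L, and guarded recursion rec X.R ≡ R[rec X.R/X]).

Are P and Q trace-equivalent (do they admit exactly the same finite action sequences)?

YES

LTS(P): 3 reachable states
  m0 = rec X. b.b.(X + 0) ⊢ --b--▸ m1
  m1 = b.((rec X. b.b.(X + 0)) + 0) ⊢ --b--▸ m2
  m2 = (rec X. b.b.(X + 0)) + 0 ⊢ --b--▸ m1
LTS(Q): 3 reachable states
  n0 = b.b.((rec X. b.b.(X + 0)) + 0) ⊢ --b--▸ n1
  n1 = b.((rec X. b.b.(X + 0)) + 0) ⊢ --b--▸ n2
  n2 = (rec X. b.b.(X + 0)) + 0 ⊢ --b--▸ n1
Bisimilarity quotient blocks:
  B0 = {m0, m1, m2, n0, n1, n2}
m0 ∈ B0, n0 ∈ B0 → same block
Bisimilar ⇒ trace-equivalent.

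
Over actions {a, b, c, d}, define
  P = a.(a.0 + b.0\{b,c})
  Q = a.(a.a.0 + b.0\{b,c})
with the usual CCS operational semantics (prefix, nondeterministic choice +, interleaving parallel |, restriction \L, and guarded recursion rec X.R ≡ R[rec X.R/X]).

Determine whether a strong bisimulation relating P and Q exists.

not bisimilar

Reachable graph of P (4 states):
  m0 = a.(a.0 + b.0\{b,c}) :: ··a··> m1
  m1 = a.0 + b.0\{b,c} :: ··a··> m2, ··b··> m3
  m2 = 0 :: ·
  m3 = 0\{b,c} :: ·
Reachable graph of Q (5 states):
  n0 = a.(a.a.0 + b.0\{b,c}) :: ··a··> n1
  n1 = a.a.0 + b.0\{b,c} :: ··a··> n2, ··b··> n3
  n2 = a.0 :: ··a··> n4
  n3 = 0\{b,c} :: ·
  n4 = 0 :: ·
Bisimilarity quotient blocks:
  B0 = {m0}
  B1 = {m1}
  B2 = {m2, m3, n3, n4}
  B3 = {n0}
  B4 = {n1}
  B5 = {n2}
m0 ∈ B0, n0 ∈ B3 → different blocks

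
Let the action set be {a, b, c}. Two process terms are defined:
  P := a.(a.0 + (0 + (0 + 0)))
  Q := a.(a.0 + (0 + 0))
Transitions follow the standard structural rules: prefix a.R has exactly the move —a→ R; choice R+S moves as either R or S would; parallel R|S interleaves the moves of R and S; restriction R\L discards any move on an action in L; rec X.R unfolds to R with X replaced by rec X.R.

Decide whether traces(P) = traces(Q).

P's transition system — 3 states:
  m0 = a.(a.0 + (0 + (0 + 0))) → --a--▸ m1
  m1 = a.0 + (0 + (0 + 0)) → --a--▸ m2
  m2 = 0 → (no moves)
Q's transition system — 3 states:
  n0 = a.(a.0 + (0 + 0)) → --a--▸ n1
  n1 = a.0 + (0 + 0) → --a--▸ n2
  n2 = 0 → (no moves)
Partition-refinement fixed point:
  B0 = {m0, n0}
  B1 = {m1, n1}
  B2 = {m2, n2}
m0 ∈ B0, n0 ∈ B0 → same block
Bisimilar ⇒ trace-equivalent.

traces(P) = traces(Q)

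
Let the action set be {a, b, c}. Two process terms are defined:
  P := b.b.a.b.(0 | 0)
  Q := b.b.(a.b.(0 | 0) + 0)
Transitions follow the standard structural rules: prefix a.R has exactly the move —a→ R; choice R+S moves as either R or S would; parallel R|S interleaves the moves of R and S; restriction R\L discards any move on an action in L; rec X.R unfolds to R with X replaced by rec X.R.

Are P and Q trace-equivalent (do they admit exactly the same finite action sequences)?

trace-equivalent

P's transition system — 5 states:
  p0 = b.b.a.b.(0 | 0) ⊢ ··b··> p1
  p1 = b.a.b.(0 | 0) ⊢ ··b··> p2
  p2 = a.b.(0 | 0) ⊢ ··a··> p3
  p3 = b.(0 | 0) ⊢ ··b··> p4
  p4 = 0 | 0 ⊢ (no moves)
Q's transition system — 5 states:
  q0 = b.b.(a.b.(0 | 0) + 0) ⊢ ··b··> q1
  q1 = b.(a.b.(0 | 0) + 0) ⊢ ··b··> q2
  q2 = a.b.(0 | 0) + 0 ⊢ ··a··> q3
  q3 = b.(0 | 0) ⊢ ··b··> q4
  q4 = 0 | 0 ⊢ (no moves)
Partition-refinement fixed point:
  B0 = {p0, q0}
  B1 = {p1, q1}
  B2 = {p2, q2}
  B3 = {p3, q3}
  B4 = {p4, q4}
p0 ∈ B0, q0 ∈ B0 → same block
Bisimilar ⇒ trace-equivalent.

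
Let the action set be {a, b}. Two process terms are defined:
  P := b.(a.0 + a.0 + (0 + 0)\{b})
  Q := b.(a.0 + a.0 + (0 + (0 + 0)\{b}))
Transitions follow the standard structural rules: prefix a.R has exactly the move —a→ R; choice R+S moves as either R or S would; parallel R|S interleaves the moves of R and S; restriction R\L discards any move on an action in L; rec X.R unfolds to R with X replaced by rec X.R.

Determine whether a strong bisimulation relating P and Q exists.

bisimilar

Reachable graph of P (3 states):
  s0 = b.(a.0 + a.0 + (0 + 0)\{b}) | -b-> s1
  s1 = a.0 + a.0 + (0 + 0)\{b} | -a-> s2
  s2 = 0 | ∅
Reachable graph of Q (3 states):
  t0 = b.(a.0 + a.0 + (0 + (0 + 0)\{b})) | -b-> t1
  t1 = a.0 + a.0 + (0 + (0 + 0)\{b}) | -a-> t2
  t2 = 0 | ∅
Coarsest stable partition (strong bisimilarity classes):
  B0 = {s0, t0}
  B1 = {s1, t1}
  B2 = {s2, t2}
s0 ∈ B0, t0 ∈ B0 → same block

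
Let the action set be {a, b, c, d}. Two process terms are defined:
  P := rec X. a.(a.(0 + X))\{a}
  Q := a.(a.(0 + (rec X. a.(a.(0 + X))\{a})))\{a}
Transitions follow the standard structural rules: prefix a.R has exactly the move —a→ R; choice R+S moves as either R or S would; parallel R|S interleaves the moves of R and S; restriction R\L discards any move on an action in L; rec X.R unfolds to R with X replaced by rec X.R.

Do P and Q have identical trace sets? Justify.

trace-equivalent

LTS(P): 2 reachable states
  m0 = rec X. a.(a.(0 + X))\{a} :: -a-> m1
  m1 = (a.(0 + (rec X. a.(a.(0 + X))\{a})))\{a} :: stopped
LTS(Q): 2 reachable states
  n0 = a.(a.(0 + (rec X. a.(a.(0 + X))\{a})))\{a} :: -a-> n1
  n1 = (a.(0 + (rec X. a.(a.(0 + X))\{a})))\{a} :: stopped
Bisimilarity quotient blocks:
  B0 = {m0, n0}
  B1 = {m1, n1}
m0 ∈ B0, n0 ∈ B0 → same block
Bisimilar ⇒ trace-equivalent.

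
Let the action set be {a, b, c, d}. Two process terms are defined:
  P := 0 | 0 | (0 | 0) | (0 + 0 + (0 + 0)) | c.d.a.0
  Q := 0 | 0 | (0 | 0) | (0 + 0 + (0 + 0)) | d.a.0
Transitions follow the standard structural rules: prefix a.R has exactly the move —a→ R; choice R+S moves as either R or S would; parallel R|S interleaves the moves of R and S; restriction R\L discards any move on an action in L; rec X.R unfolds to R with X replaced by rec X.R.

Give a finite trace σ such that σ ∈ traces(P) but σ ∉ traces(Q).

Reachable graph of P (4 states):
  u0 = 0 | 0 | (0 | 0) | (0 + 0 + (0 + 0)) | c.d.a.0 has moves --c--▸ u1
  u1 = 0 | 0 | (0 | 0) | (0 + 0 + (0 + 0)) | d.a.0 has moves --d--▸ u2
  u2 = 0 | 0 | (0 | 0) | (0 + 0 + (0 + 0)) | a.0 has moves --a--▸ u3
  u3 = 0 | 0 | (0 | 0) | (0 + 0 + (0 + 0)) | 0 has moves stopped
Reachable graph of Q (3 states):
  v0 = 0 | 0 | (0 | 0) | (0 + 0 + (0 + 0)) | d.a.0 has moves --d--▸ v1
  v1 = 0 | 0 | (0 | 0) | (0 + 0 + (0 + 0)) | a.0 has moves --a--▸ v2
  v2 = 0 | 0 | (0 | 0) | (0 + 0 + (0 + 0)) | 0 has moves stopped
Run σ = ⟨c⟩ on P: start {u0}
  after c @ step 1: {u1}
  — P admits the full trace.
Run σ = ⟨c⟩ on Q: start {v0}
  after c @ step 1: ∅  — Q cannot continue

c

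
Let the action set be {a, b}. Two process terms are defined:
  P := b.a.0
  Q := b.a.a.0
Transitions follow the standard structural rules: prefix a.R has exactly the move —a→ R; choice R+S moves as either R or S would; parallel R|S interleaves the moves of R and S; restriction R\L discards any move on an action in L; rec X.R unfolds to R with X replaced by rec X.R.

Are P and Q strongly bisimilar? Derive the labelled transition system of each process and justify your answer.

not bisimilar

Reachable graph of P (3 states):
  p0 = b.a.0 has moves --b--▸ p1
  p1 = a.0 has moves --a--▸ p2
  p2 = 0 has moves deadlocked
Reachable graph of Q (4 states):
  q0 = b.a.a.0 has moves --b--▸ q1
  q1 = a.a.0 has moves --a--▸ q2
  q2 = a.0 has moves --a--▸ q3
  q3 = 0 has moves deadlocked
Coarsest stable partition (strong bisimilarity classes):
  B0 = {p0}
  B1 = {p1, q2}
  B2 = {p2, q3}
  B3 = {q0}
  B4 = {q1}
p0 ∈ B0, q0 ∈ B3 → different blocks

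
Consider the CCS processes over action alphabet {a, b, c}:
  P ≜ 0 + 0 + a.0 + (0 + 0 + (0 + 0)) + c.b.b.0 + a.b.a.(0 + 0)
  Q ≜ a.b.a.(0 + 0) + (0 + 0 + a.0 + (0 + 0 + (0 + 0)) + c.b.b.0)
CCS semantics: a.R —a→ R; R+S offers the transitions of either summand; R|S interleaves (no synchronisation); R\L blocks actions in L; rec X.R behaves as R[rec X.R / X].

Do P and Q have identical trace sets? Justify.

YES

LTS(P): 7 reachable states
  s0 = 0 + 0 + a.0 + (0 + 0 + (0 + 0)) + c.b.b.0 + a.b.a.(0 + 0) | =a=> s1, =a=> s2, =c=> s3
  s1 = 0 | ∅
  s2 = b.a.(0 + 0) | =b=> s4
  s3 = b.b.0 | =b=> s5
  s4 = a.(0 + 0) | =a=> s6
  s5 = b.0 | =b=> s1
  s6 = 0 + 0 | ∅
LTS(Q): 7 reachable states
  t0 = a.b.a.(0 + 0) + (0 + 0 + a.0 + (0 + 0 + (0 + 0)) + c.b.b.0) | =a=> t1, =a=> t2, =c=> t3
  t1 = 0 | ∅
  t2 = b.a.(0 + 0) | =b=> t4
  t3 = b.b.0 | =b=> t5
  t4 = a.(0 + 0) | =a=> t6
  t5 = b.0 | =b=> t1
  t6 = 0 + 0 | ∅
Bisimilarity quotient blocks:
  B0 = {s0, t0}
  B1 = {s2, t2}
  B2 = {s4, t4}
  B3 = {s1, s6, t1, t6}
  B4 = {s3, t3}
  B5 = {s5, t5}
s0 ∈ B0, t0 ∈ B0 → same block
Bisimilar ⇒ trace-equivalent.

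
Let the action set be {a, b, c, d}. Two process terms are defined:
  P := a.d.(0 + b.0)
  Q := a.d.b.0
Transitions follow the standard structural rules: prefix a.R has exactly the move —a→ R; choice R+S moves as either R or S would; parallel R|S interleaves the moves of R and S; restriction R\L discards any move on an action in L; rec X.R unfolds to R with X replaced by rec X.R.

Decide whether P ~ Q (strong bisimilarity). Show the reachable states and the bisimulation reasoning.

LTS(P): 4 reachable states
  m0 = a.d.(0 + b.0) → ··a··> m1
  m1 = d.(0 + b.0) → ··d··> m2
  m2 = 0 + b.0 → ··b··> m3
  m3 = 0 → ∅
LTS(Q): 4 reachable states
  n0 = a.d.b.0 → ··a··> n1
  n1 = d.b.0 → ··d··> n2
  n2 = b.0 → ··b··> n3
  n3 = 0 → ∅
Bisimilarity quotient blocks:
  B0 = {m0, n0}
  B1 = {m1, n1}
  B2 = {m2, n2}
  B3 = {m3, n3}
m0 ∈ B0, n0 ∈ B0 → same block

P ~ Q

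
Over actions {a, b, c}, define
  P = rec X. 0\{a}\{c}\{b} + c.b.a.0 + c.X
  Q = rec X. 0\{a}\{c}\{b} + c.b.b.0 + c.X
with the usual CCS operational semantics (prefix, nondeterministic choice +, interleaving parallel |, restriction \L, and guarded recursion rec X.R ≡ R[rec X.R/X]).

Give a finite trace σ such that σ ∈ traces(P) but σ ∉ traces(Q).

cba

P's transition system — 4 states:
  m0 = rec X. 0\{a}\{c}\{b} + c.b.a.0 + c.X | -c-> m0, -c-> m1
  m1 = b.a.0 | -b-> m2
  m2 = a.0 | -a-> m3
  m3 = 0 | stopped
Q's transition system — 4 states:
  n0 = rec X. 0\{a}\{c}\{b} + c.b.b.0 + c.X | -c-> n0, -c-> n1
  n1 = b.b.0 | -b-> n2
  n2 = b.0 | -b-> n3
  n3 = 0 | stopped
Executing cba from P (initial set {m0}):
  [1] c ⇒ {m0, m1}
  [2] b ⇒ {m2}
  [3] a ⇒ {m3}
  ✓ P
Executing cba from Q (initial set {n0}):
  [1] c ⇒ {n0, n1}
  [2] b ⇒ {n2}
  [3] a ⇒ no successor for Q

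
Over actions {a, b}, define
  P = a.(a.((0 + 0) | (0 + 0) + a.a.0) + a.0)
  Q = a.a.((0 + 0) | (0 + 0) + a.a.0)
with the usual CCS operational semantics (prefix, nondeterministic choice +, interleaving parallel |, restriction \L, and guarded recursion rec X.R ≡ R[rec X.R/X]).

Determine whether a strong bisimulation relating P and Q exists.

LTS(P): 5 reachable states
  u0 = a.(a.((0 + 0) | (0 + 0) + a.a.0) + a.0) has moves =a=> u1
  u1 = a.((0 + 0) | (0 + 0) + a.a.0) + a.0 has moves =a=> u2, =a=> u3
  u2 = (0 + 0) | (0 + 0) + a.a.0 has moves =a=> u4
  u3 = 0 has moves (no moves)
  u4 = a.0 has moves =a=> u3
LTS(Q): 5 reachable states
  v0 = a.a.((0 + 0) | (0 + 0) + a.a.0) has moves =a=> v1
  v1 = a.((0 + 0) | (0 + 0) + a.a.0) has moves =a=> v2
  v2 = (0 + 0) | (0 + 0) + a.a.0 has moves =a=> v3
  v3 = a.0 has moves =a=> v4
  v4 = 0 has moves (no moves)
Bisimilarity quotient blocks:
  B0 = {u0}
  B1 = {u1}
  B2 = {u3, v4}
  B3 = {u2, v2}
  B4 = {u4, v3}
  B5 = {v0}
  B6 = {v1}
u0 ∈ B0, v0 ∈ B5 → different blocks

P ≁ Q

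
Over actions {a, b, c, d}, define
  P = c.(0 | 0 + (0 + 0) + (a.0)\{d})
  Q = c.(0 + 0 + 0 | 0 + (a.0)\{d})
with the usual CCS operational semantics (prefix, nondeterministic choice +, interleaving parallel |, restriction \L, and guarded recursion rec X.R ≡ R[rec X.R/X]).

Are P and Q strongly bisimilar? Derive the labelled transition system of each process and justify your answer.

P ~ Q

P's transition system — 3 states:
  m0 = c.(0 | 0 + (0 + 0) + (a.0)\{d}) ⊢ ··c··> m1
  m1 = 0 | 0 + (0 + 0) + (a.0)\{d} ⊢ ··a··> m2
  m2 = 0\{d} ⊢ stopped
Q's transition system — 3 states:
  n0 = c.(0 + 0 + 0 | 0 + (a.0)\{d}) ⊢ ··c··> n1
  n1 = 0 + 0 + 0 | 0 + (a.0)\{d} ⊢ ··a··> n2
  n2 = 0\{d} ⊢ stopped
Partition-refinement fixed point:
  B0 = {m0, n0}
  B1 = {m1, n1}
  B2 = {m2, n2}
m0 ∈ B0, n0 ∈ B0 → same block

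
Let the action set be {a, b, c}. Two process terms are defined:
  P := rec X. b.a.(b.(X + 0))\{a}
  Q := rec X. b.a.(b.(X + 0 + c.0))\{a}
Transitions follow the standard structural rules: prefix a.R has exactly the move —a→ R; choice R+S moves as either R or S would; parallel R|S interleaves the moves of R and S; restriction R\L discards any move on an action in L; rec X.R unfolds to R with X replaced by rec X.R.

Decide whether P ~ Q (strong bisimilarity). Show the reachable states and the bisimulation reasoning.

Reachable graph of P (5 states):
  s0 = rec X. b.a.(b.(X + 0))\{a} → =b=> s1
  s1 = a.(b.((rec X. b.a.(b.(X + 0))\{a}) + 0))\{a} → =a=> s2
  s2 = (b.((rec X. b.a.(b.(X + 0))\{a}) + 0))\{a} → =b=> s3
  s3 = ((rec X. b.a.(b.(X + 0))\{a}) + 0)\{a} → =b=> s4
  s4 = (a.(b.((rec X. b.a.(b.(X + 0))\{a}) + 0))\{a})\{a} → (no moves)
Reachable graph of Q (6 states):
  t0 = rec X. b.a.(b.(X + 0 + c.0))\{a} → =b=> t1
  t1 = a.(b.((rec X. b.a.(b.(X + 0 + c.0))\{a}) + 0 + c.0))\{a} → =a=> t2
  t2 = (b.((rec X. b.a.(b.(X + 0 + c.0))\{a}) + 0 + c.0))\{a} → =b=> t3
  t3 = ((rec X. b.a.(b.(X + 0 + c.0))\{a}) + 0 + c.0)\{a} → =b=> t4, =c=> t5
  t4 = (a.(b.((rec X. b.a.(b.(X + 0 + c.0))\{a}) + 0 + c.0))\{a})\{a} → (no moves)
  t5 = 0\{a} → (no moves)
Bisimilarity quotient blocks:
  B0 = {s0}
  B1 = {s1}
  B2 = {s2}
  B3 = {s3}
  B4 = {s4, t4, t5}
  B5 = {t0}
  B6 = {t1}
  B7 = {t2}
  B8 = {t3}
s0 ∈ B0, t0 ∈ B5 → different blocks

not bisimilar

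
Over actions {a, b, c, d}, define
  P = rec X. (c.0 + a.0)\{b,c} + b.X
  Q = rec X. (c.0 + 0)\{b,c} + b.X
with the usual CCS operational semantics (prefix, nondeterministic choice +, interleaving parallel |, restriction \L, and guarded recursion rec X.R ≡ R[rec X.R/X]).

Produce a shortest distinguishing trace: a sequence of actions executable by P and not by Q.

a

P's transition system — 2 states:
  m0 = rec X. (c.0 + a.0)\{b,c} + b.X | =a=> m1, =b=> m0
  m1 = 0\{b,c} | ·
Q's transition system — 1 states:
  n0 = rec X. (c.0 + 0)\{b,c} + b.X | =b=> n0
Run σ = ⟨a⟩ on P: start {m0}
  step 1 (a): {m1}
  — P admits the full trace.
Run σ = ⟨a⟩ on Q: start {n0}
  step 1 (a): ∅ (Q stuck)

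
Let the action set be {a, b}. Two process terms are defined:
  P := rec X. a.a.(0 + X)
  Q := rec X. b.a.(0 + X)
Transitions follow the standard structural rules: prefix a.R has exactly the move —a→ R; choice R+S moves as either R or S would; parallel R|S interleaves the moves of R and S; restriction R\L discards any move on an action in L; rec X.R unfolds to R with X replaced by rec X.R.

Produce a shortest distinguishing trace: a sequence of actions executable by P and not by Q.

P's transition system — 3 states:
  u0 = rec X. a.a.(0 + X) | -a-> u1
  u1 = a.(0 + (rec X. a.a.(0 + X))) | -a-> u2
  u2 = 0 + (rec X. a.a.(0 + X)) | -a-> u1
Q's transition system — 3 states:
  v0 = rec X. b.a.(0 + X) | -b-> v1
  v1 = a.(0 + (rec X. b.a.(0 + X))) | -a-> v2
  v2 = 0 + (rec X. b.a.(0 + X)) | -b-> v1
Run σ = ⟨a⟩ on P: start {u0}
  step 1 (a): {u1}
  ✓ P
Run σ = ⟨a⟩ on Q: start {v0}
  step 1 (a): ∅ (Q stuck)

a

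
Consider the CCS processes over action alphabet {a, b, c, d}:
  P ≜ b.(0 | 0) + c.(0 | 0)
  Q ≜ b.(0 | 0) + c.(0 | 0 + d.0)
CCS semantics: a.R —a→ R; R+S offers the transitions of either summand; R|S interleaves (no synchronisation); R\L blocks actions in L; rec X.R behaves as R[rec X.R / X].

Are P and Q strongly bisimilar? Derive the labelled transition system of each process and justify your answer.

NO

Reachable graph of P (2 states):
  m0 = b.(0 | 0) + c.(0 | 0) :: —b→ m1, —c→ m1
  m1 = 0 | 0 :: ∅
Reachable graph of Q (4 states):
  n0 = b.(0 | 0) + c.(0 | 0 + d.0) :: —b→ n1, —c→ n2
  n1 = 0 | 0 :: ∅
  n2 = 0 | 0 + d.0 :: —d→ n3
  n3 = 0 :: ∅
Coarsest stable partition (strong bisimilarity classes):
  B0 = {m0}
  B1 = {m1, n1, n3}
  B2 = {n0}
  B3 = {n2}
m0 ∈ B0, n0 ∈ B2 → different blocks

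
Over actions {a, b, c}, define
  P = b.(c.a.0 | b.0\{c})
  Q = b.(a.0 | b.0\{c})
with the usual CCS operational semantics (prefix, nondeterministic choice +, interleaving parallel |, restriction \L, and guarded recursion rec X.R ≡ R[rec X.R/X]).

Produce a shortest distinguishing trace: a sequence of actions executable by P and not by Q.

bc

P's transition system — 7 states:
  u0 = b.(c.a.0 | b.0\{c}) has moves --b--▸ u1
  u1 = c.a.0 | b.0\{c} has moves --b--▸ u2, --c--▸ u3
  u2 = c.a.0 | 0\{c} has moves --c--▸ u4
  u3 = a.0 | b.0\{c} has moves --a--▸ u5, --b--▸ u4
  u4 = a.0 | 0\{c} has moves --a--▸ u6
  u5 = 0 | b.0\{c} has moves --b--▸ u6
  u6 = 0 | 0\{c} has moves ·
Q's transition system — 5 states:
  v0 = b.(a.0 | b.0\{c}) has moves --b--▸ v1
  v1 = a.0 | b.0\{c} has moves --a--▸ v2, --b--▸ v3
  v2 = 0 | b.0\{c} has moves --b--▸ v4
  v3 = a.0 | 0\{c} has moves --a--▸ v4
  v4 = 0 | 0\{c} has moves ·
Executing bc from P (initial set {u0}):
  step 1 (b): {u1}
  step 2 (c): {u3}
  ✓ P
Executing bc from Q (initial set {v0}):
  step 1 (b): {v1}
  step 2 (c): no successor for Q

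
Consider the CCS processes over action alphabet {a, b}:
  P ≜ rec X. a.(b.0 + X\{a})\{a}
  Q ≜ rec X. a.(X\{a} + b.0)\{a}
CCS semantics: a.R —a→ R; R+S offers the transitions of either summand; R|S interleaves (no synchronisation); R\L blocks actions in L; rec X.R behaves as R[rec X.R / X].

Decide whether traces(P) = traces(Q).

P's transition system — 3 states:
  p0 = rec X. a.(b.0 + X\{a})\{a} has moves -a-> p1
  p1 = (b.0 + (rec X. a.(b.0 + X\{a})\{a})\{a})\{a} has moves -b-> p2
  p2 = 0\{a} has moves stopped
Q's transition system — 3 states:
  q0 = rec X. a.(X\{a} + b.0)\{a} has moves -a-> q1
  q1 = ((rec X. a.(X\{a} + b.0)\{a})\{a} + b.0)\{a} has moves -b-> q2
  q2 = 0\{a} has moves stopped
Bisimilarity quotient blocks:
  B0 = {p0, q0}
  B1 = {p1, q1}
  B2 = {p2, q2}
p0 ∈ B0, q0 ∈ B0 → same block
Bisimilar ⇒ trace-equivalent.

traces(P) = traces(Q)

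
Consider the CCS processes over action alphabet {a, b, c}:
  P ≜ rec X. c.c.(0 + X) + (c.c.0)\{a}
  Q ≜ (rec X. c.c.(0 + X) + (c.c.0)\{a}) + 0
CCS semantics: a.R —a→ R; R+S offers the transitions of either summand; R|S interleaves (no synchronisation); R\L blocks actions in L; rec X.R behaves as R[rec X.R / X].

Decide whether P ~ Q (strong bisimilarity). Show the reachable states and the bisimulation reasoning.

P's transition system — 5 states:
  m0 = rec X. c.c.(0 + X) + (c.c.0)\{a} | -c-> m1, -c-> m2
  m1 = (c.0)\{a} | -c-> m3
  m2 = c.(0 + (rec X. c.c.(0 + X) + (c.c.0)\{a})) | -c-> m4
  m3 = 0\{a} | stopped
  m4 = 0 + (rec X. c.c.(0 + X) + (c.c.0)\{a}) | -c-> m1, -c-> m2
Q's transition system — 5 states:
  n0 = (rec X. c.c.(0 + X) + (c.c.0)\{a}) + 0 | -c-> n1, -c-> n2
  n1 = (c.0)\{a} | -c-> n3
  n2 = c.(0 + (rec X. c.c.(0 + X) + (c.c.0)\{a})) | -c-> n4
  n3 = 0\{a} | stopped
  n4 = 0 + (rec X. c.c.(0 + X) + (c.c.0)\{a}) | -c-> n1, -c-> n2
Partition-refinement fixed point:
  B0 = {m0, m4, n0, n4}
  B1 = {m1, n1}
  B2 = {m3, n3}
  B3 = {m2, n2}
m0 ∈ B0, n0 ∈ B0 → same block

YES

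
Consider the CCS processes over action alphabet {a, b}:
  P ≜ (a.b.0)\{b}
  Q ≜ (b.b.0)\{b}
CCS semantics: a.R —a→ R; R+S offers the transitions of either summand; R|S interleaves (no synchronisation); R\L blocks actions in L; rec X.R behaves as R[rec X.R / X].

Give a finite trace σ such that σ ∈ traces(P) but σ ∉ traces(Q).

P's transition system — 2 states:
  s0 = (a.b.0)\{b} ⊢ -a-> s1
  s1 = (b.0)\{b} ⊢ ∅
Q's transition system — 1 states:
  t0 = (b.b.0)\{b} ⊢ ∅
Executing a from P (initial set {s0}):
  [1] a ⇒ {s1}
  ✓ P
Executing a from Q (initial set {t0}):
  [1] a ⇒ ∅  — Q cannot continue

a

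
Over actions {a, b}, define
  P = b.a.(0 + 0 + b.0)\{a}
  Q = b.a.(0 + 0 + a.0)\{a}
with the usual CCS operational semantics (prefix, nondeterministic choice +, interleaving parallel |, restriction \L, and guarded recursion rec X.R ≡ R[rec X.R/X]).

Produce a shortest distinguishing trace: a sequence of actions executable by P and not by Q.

bab

Reachable graph of P (4 states):
  s0 = b.a.(0 + 0 + b.0)\{a} → -b-> s1
  s1 = a.(0 + 0 + b.0)\{a} → -a-> s2
  s2 = (0 + 0 + b.0)\{a} → -b-> s3
  s3 = 0\{a} → (no moves)
Reachable graph of Q (3 states):
  t0 = b.a.(0 + 0 + a.0)\{a} → -b-> t1
  t1 = a.(0 + 0 + a.0)\{a} → -a-> t2
  t2 = (0 + 0 + a.0)\{a} → (no moves)
Run σ = ⟨bab⟩ on P: start {s0}
  step 1 (b): {s1}
  step 2 (a): {s2}
  step 3 (b): {s3}
  — P admits the full trace.
Run σ = ⟨bab⟩ on Q: start {t0}
  step 1 (b): {t1}
  step 2 (a): {t2}
  step 3 (b): no successor for Q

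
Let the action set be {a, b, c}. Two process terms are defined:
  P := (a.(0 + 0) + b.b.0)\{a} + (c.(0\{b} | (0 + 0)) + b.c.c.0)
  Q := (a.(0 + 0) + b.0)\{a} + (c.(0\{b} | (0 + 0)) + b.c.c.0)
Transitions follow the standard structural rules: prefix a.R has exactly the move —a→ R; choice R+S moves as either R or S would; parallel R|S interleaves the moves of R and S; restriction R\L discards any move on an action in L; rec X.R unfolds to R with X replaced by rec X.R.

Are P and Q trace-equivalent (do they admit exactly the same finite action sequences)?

Reachable graph of P (7 states):
  m0 = (a.(0 + 0) + b.b.0)\{a} + (c.(0\{b} | (0 + 0)) + b.c.c.0) :: =b=> m1, =b=> m2, =c=> m3
  m1 = (b.0)\{a} :: =b=> m4
  m2 = c.c.0 :: =c=> m5
  m3 = 0\{b} | (0 + 0) :: stopped
  m4 = 0\{a} :: stopped
  m5 = c.0 :: =c=> m6
  m6 = 0 :: stopped
Reachable graph of Q (6 states):
  n0 = (a.(0 + 0) + b.0)\{a} + (c.(0\{b} | (0 + 0)) + b.c.c.0) :: =b=> n1, =b=> n2, =c=> n3
  n1 = 0\{a} :: stopped
  n2 = c.c.0 :: =c=> n4
  n3 = 0\{b} | (0 + 0) :: stopped
  n4 = c.0 :: =c=> n5
  n5 = 0 :: stopped
Run σ = ⟨bb⟩ on P: start {m0}
  step 1 (b): {m1, m2}
  step 2 (b): {m4}
  — P admits the full trace.
Run σ = ⟨bb⟩ on Q: start {n0}
  step 1 (b): {n1, n2}
  step 2 (b): ∅ (Q stuck)

NO — witness ⟨bb⟩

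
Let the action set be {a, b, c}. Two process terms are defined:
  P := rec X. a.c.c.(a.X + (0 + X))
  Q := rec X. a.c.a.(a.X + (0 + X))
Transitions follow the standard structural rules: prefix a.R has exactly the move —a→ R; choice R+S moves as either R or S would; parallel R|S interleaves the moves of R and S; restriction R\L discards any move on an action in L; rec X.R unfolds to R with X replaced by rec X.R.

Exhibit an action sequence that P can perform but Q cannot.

acc

LTS(P): 4 reachable states
  s0 = rec X. a.c.c.(a.X + (0 + X)) | -a-> s1
  s1 = c.c.(a.(rec X. a.c.c.(a.X + (0 + X))) + (0 + (rec X. a.c.c.(a.X + (0 + X))))) | -c-> s2
  s2 = c.(a.(rec X. a.c.c.(a.X + (0 + X))) + (0 + (rec X. a.c.c.(a.X + (0 + X))))) | -c-> s3
  s3 = a.(rec X. a.c.c.(a.X + (0 + X))) + (0 + (rec X. a.c.c.(a.X + (0 + X)))) | -a-> s0, -a-> s1
LTS(Q): 4 reachable states
  t0 = rec X. a.c.a.(a.X + (0 + X)) | -a-> t1
  t1 = c.a.(a.(rec X. a.c.a.(a.X + (0 + X))) + (0 + (rec X. a.c.a.(a.X + (0 + X))))) | -c-> t2
  t2 = a.(a.(rec X. a.c.a.(a.X + (0 + X))) + (0 + (rec X. a.c.a.(a.X + (0 + X))))) | -a-> t3
  t3 = a.(rec X. a.c.a.(a.X + (0 + X))) + (0 + (rec X. a.c.a.(a.X + (0 + X)))) | -a-> t0, -a-> t1
Run σ = ⟨acc⟩ on P: start {s0}
  after a @ step 1: {s1}
  after c @ step 2: {s2}
  after c @ step 3: {s3}
  — P admits the full trace.
Run σ = ⟨acc⟩ on Q: start {t0}
  after a @ step 1: {t1}
  after c @ step 2: {t2}
  after c @ step 3: ∅  — Q cannot continue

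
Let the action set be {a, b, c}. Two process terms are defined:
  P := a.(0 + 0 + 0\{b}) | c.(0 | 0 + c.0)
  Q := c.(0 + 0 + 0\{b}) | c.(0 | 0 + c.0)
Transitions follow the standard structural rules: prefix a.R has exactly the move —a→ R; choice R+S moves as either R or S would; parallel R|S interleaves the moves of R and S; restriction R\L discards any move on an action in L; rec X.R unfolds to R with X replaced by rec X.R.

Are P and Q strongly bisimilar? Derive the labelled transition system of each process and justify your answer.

P ≁ Q

Reachable graph of P (6 states):
  m0 = a.(0 + 0 + 0\{b}) | c.(0 | 0 + c.0) | ··a··> m1, ··c··> m2
  m1 = (0 + 0 + 0\{b}) | c.(0 | 0 + c.0) | ··c··> m3
  m2 = a.(0 + 0 + 0\{b}) | (0 | 0 + c.0) | ··a··> m3, ··c··> m4
  m3 = (0 + 0 + 0\{b}) | (0 | 0 + c.0) | ··c··> m5
  m4 = a.(0 + 0 + 0\{b}) | 0 | ··a··> m5
  m5 = (0 + 0 + 0\{b}) | 0 | (no moves)
Reachable graph of Q (6 states):
  n0 = c.(0 + 0 + 0\{b}) | c.(0 | 0 + c.0) | ··c··> n1, ··c··> n2
  n1 = (0 + 0 + 0\{b}) | c.(0 | 0 + c.0) | ··c··> n3
  n2 = c.(0 + 0 + 0\{b}) | (0 | 0 + c.0) | ··c··> n3, ··c··> n4
  n3 = (0 + 0 + 0\{b}) | (0 | 0 + c.0) | ··c··> n5
  n4 = c.(0 + 0 + 0\{b}) | 0 | ··c··> n5
  n5 = (0 + 0 + 0\{b}) | 0 | (no moves)
Coarsest stable partition (strong bisimilarity classes):
  B0 = {m0}
  B1 = {m2}
  B2 = {m4}
  B3 = {m5, n5}
  B4 = {m3, n3, n4}
  B5 = {m1, n1, n2}
  B6 = {n0}
m0 ∈ B0, n0 ∈ B6 → different blocks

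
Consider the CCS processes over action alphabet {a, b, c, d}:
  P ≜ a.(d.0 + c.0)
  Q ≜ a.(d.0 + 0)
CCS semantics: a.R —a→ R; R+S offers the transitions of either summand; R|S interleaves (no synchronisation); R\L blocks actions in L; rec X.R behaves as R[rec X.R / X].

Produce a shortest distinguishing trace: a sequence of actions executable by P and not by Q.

ac

P's transition system — 3 states:
  p0 = a.(d.0 + c.0) → ··a··> p1
  p1 = d.0 + c.0 → ··c··> p2, ··d··> p2
  p2 = 0 → ·
Q's transition system — 3 states:
  q0 = a.(d.0 + 0) → ··a··> q1
  q1 = d.0 + 0 → ··d··> q2
  q2 = 0 → ·
Executing ac from P (initial set {p0}):
  [1] a ⇒ {p1}
  [2] c ⇒ {p2}
  P completes σ.
Executing ac from Q (initial set {q0}):
  [1] a ⇒ {q1}
  [2] c ⇒ ∅  — Q cannot continue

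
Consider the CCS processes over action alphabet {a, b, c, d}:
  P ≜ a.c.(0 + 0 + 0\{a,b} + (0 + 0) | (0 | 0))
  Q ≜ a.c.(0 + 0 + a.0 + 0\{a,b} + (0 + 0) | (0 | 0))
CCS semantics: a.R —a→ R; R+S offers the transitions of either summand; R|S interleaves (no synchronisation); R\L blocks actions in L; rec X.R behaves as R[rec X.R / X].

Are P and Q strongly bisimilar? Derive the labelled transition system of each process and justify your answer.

Reachable graph of P (3 states):
  p0 = a.c.(0 + 0 + 0\{a,b} + (0 + 0) | (0 | 0)) :: -a-> p1
  p1 = c.(0 + 0 + 0\{a,b} + (0 + 0) | (0 | 0)) :: -c-> p2
  p2 = 0 + 0 + 0\{a,b} + (0 + 0) | (0 | 0) :: ·
Reachable graph of Q (4 states):
  q0 = a.c.(0 + 0 + a.0 + 0\{a,b} + (0 + 0) | (0 | 0)) :: -a-> q1
  q1 = c.(0 + 0 + a.0 + 0\{a,b} + (0 + 0) | (0 | 0)) :: -c-> q2
  q2 = 0 + 0 + a.0 + 0\{a,b} + (0 + 0) | (0 | 0) :: -a-> q3
  q3 = 0 :: ·
Bisimilarity quotient blocks:
  B0 = {p0}
  B1 = {p1}
  B2 = {p2, q3}
  B3 = {q0}
  B4 = {q1}
  B5 = {q2}
p0 ∈ B0, q0 ∈ B3 → different blocks

not bisimilar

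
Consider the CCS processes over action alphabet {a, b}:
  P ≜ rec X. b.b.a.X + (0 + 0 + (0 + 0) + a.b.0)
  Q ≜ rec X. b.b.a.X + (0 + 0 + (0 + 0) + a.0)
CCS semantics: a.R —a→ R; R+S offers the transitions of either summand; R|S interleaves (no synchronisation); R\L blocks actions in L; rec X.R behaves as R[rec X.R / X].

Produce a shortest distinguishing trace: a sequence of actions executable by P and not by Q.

ab

Reachable graph of P (5 states):
  u0 = rec X. b.b.a.X + (0 + 0 + (0 + 0) + a.b.0) has moves =a=> u1, =b=> u2
  u1 = b.0 has moves =b=> u3
  u2 = b.a.(rec X. b.b.a.X + (0 + 0 + (0 + 0) + a.b.0)) has moves =b=> u4
  u3 = 0 has moves ∅
  u4 = a.(rec X. b.b.a.X + (0 + 0 + (0 + 0) + a.b.0)) has moves =a=> u0
Reachable graph of Q (4 states):
  v0 = rec X. b.b.a.X + (0 + 0 + (0 + 0) + a.0) has moves =a=> v1, =b=> v2
  v1 = 0 has moves ∅
  v2 = b.a.(rec X. b.b.a.X + (0 + 0 + (0 + 0) + a.0)) has moves =b=> v3
  v3 = a.(rec X. b.b.a.X + (0 + 0 + (0 + 0) + a.0)) has moves =a=> v0
Run σ = ⟨ab⟩ on P: start {u0}
  after a @ step 1: {u1}
  after b @ step 2: {u3}
  ✓ P
Run σ = ⟨ab⟩ on Q: start {v0}
  after a @ step 1: {v1}
  after b @ step 2: no successor for Q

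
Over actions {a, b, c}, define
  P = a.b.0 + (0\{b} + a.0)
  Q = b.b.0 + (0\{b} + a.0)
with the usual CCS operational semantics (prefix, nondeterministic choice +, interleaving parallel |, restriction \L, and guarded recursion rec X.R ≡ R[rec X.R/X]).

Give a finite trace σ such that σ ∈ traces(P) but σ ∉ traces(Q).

Reachable graph of P (3 states):
  p0 = a.b.0 + (0\{b} + a.0) ⊢ =a=> p1, =a=> p2
  p1 = 0 ⊢ (no moves)
  p2 = b.0 ⊢ =b=> p1
Reachable graph of Q (3 states):
  q0 = b.b.0 + (0\{b} + a.0) ⊢ =a=> q1, =b=> q2
  q1 = 0 ⊢ (no moves)
  q2 = b.0 ⊢ =b=> q1
Executing ab from P (initial set {p0}):
  step 1 (a): {p1, p2}
  step 2 (b): {p1}
  — P admits the full trace.
Executing ab from Q (initial set {q0}):
  step 1 (a): {q1}
  step 2 (b): ∅ (Q stuck)

ab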